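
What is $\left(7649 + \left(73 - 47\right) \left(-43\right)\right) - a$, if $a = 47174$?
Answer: $-40643$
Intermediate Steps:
$\left(7649 + \left(73 - 47\right) \left(-43\right)\right) - a = \left(7649 + \left(73 - 47\right) \left(-43\right)\right) - 47174 = \left(7649 + 26 \left(-43\right)\right) - 47174 = \left(7649 - 1118\right) - 47174 = 6531 - 47174 = -40643$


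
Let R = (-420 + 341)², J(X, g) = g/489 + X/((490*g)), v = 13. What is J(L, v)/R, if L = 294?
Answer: 2312/198370185 ≈ 1.1655e-5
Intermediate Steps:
J(X, g) = g/489 + X/(490*g) (J(X, g) = g*(1/489) + X*(1/(490*g)) = g/489 + X/(490*g))
R = 6241 (R = (-79)² = 6241)
J(L, v)/R = ((1/489)*13 + (1/490)*294/13)/6241 = (13/489 + (1/490)*294*(1/13))*(1/6241) = (13/489 + 3/65)*(1/6241) = (2312/31785)*(1/6241) = 2312/198370185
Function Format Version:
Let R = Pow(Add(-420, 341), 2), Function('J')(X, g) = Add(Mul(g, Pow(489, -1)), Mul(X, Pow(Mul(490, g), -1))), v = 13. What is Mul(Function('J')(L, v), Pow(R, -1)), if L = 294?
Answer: Rational(2312, 198370185) ≈ 1.1655e-5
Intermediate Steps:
Function('J')(X, g) = Add(Mul(Rational(1, 489), g), Mul(Rational(1, 490), X, Pow(g, -1))) (Function('J')(X, g) = Add(Mul(g, Rational(1, 489)), Mul(X, Mul(Rational(1, 490), Pow(g, -1)))) = Add(Mul(Rational(1, 489), g), Mul(Rational(1, 490), X, Pow(g, -1))))
R = 6241 (R = Pow(-79, 2) = 6241)
Mul(Function('J')(L, v), Pow(R, -1)) = Mul(Add(Mul(Rational(1, 489), 13), Mul(Rational(1, 490), 294, Pow(13, -1))), Pow(6241, -1)) = Mul(Add(Rational(13, 489), Mul(Rational(1, 490), 294, Rational(1, 13))), Rational(1, 6241)) = Mul(Add(Rational(13, 489), Rational(3, 65)), Rational(1, 6241)) = Mul(Rational(2312, 31785), Rational(1, 6241)) = Rational(2312, 198370185)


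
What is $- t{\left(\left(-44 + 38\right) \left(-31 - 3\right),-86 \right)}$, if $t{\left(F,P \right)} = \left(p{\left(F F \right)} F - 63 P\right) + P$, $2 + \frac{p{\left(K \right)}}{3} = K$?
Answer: $-25473100$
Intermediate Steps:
$p{\left(K \right)} = -6 + 3 K$
$t{\left(F,P \right)} = - 62 P + F \left(-6 + 3 F^{2}\right)$ ($t{\left(F,P \right)} = \left(\left(-6 + 3 F F\right) F - 63 P\right) + P = \left(\left(-6 + 3 F^{2}\right) F - 63 P\right) + P = \left(F \left(-6 + 3 F^{2}\right) - 63 P\right) + P = \left(- 63 P + F \left(-6 + 3 F^{2}\right)\right) + P = - 62 P + F \left(-6 + 3 F^{2}\right)$)
$- t{\left(\left(-44 + 38\right) \left(-31 - 3\right),-86 \right)} = - (\left(-62\right) \left(-86\right) + 3 \left(-44 + 38\right) \left(-31 - 3\right) \left(-2 + \left(\left(-44 + 38\right) \left(-31 - 3\right)\right)^{2}\right)) = - (5332 + 3 \left(\left(-6\right) \left(-34\right)\right) \left(-2 + \left(\left(-6\right) \left(-34\right)\right)^{2}\right)) = - (5332 + 3 \cdot 204 \left(-2 + 204^{2}\right)) = - (5332 + 3 \cdot 204 \left(-2 + 41616\right)) = - (5332 + 3 \cdot 204 \cdot 41614) = - (5332 + 25467768) = \left(-1\right) 25473100 = -25473100$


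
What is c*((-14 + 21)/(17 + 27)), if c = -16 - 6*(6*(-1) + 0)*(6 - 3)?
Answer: 161/11 ≈ 14.636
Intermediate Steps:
c = 92 (c = -16 - 6*(-6 + 0)*3 = -16 - (-36)*3 = -16 - 6*(-18) = -16 + 108 = 92)
c*((-14 + 21)/(17 + 27)) = 92*((-14 + 21)/(17 + 27)) = 92*(7/44) = 161/11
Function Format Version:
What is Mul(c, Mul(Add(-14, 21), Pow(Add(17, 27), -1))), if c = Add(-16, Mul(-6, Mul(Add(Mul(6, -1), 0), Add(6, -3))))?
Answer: Rational(161, 11) ≈ 14.636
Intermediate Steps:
c = 92 (c = Add(-16, Mul(-6, Mul(Add(-6, 0), 3))) = Add(-16, Mul(-6, Mul(-6, 3))) = Add(-16, Mul(-6, -18)) = Add(-16, 108) = 92)
Mul(c, Mul(Add(-14, 21), Pow(Add(17, 27), -1))) = Mul(92, Mul(Add(-14, 21), Pow(Add(17, 27), -1))) = Mul(92, Mul(7, Pow(44, -1))) = Mul(92, Mul(7, Rational(1, 44))) = Mul(92, Rational(7, 44)) = Rational(161, 11)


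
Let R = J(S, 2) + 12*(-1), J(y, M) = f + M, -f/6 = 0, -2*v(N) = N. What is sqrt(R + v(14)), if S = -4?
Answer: I*sqrt(17) ≈ 4.1231*I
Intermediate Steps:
v(N) = -N/2
f = 0 (f = -6*0 = 0)
J(y, M) = M (J(y, M) = 0 + M = M)
R = -10 (R = 2 + 12*(-1) = 2 - 12 = -10)
sqrt(R + v(14)) = sqrt(-10 - 1/2*14) = sqrt(-10 - 7) = sqrt(-17) = I*sqrt(17)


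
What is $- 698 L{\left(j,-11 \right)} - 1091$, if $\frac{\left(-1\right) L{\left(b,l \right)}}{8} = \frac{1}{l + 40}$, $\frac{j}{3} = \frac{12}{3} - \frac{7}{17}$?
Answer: $- \frac{26055}{29} \approx -898.45$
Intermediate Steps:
$j = \frac{183}{17}$ ($j = 3 \left(\frac{12}{3} - \frac{7}{17}\right) = 3 \left(12 \cdot \frac{1}{3} - \frac{7}{17}\right) = 3 \left(4 - \frac{7}{17}\right) = 3 \cdot \frac{61}{17} = \frac{183}{17} \approx 10.765$)
$L{\left(b,l \right)} = - \frac{8}{40 + l}$ ($L{\left(b,l \right)} = - \frac{8}{l + 40} = - \frac{8}{40 + l}$)
$- 698 L{\left(j,-11 \right)} - 1091 = - 698 \left(- \frac{8}{40 - 11}\right) - 1091 = - 698 \left(- \frac{8}{29}\right) - 1091 = - 698 \left(\left(-8\right) \frac{1}{29}\right) - 1091 = \left(-698\right) \left(- \frac{8}{29}\right) - 1091 = \frac{5584}{29} - 1091 = - \frac{26055}{29}$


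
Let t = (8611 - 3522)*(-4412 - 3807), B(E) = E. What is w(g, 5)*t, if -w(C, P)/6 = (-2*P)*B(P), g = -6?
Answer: -12547947300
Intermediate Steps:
w(C, P) = 12*P**2 (w(C, P) = -6*(-2*P)*P = -(-12)*P**2 = 12*P**2)
t = -41826491 (t = 5089*(-8219) = -41826491)
w(g, 5)*t = (12*5**2)*(-41826491) = (12*25)*(-41826491) = 300*(-41826491) = -12547947300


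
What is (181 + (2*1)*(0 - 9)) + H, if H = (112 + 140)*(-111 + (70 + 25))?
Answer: -3869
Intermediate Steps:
H = -4032 (H = 252*(-111 + 95) = 252*(-16) = -4032)
(181 + (2*1)*(0 - 9)) + H = (181 + (2*1)*(0 - 9)) - 4032 = (181 + 2*(-9)) - 4032 = (181 - 18) - 4032 = 163 - 4032 = -3869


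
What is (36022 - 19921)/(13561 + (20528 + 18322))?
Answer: 16101/52411 ≈ 0.30721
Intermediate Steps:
(36022 - 19921)/(13561 + (20528 + 18322)) = 16101/(13561 + 38850) = 16101/52411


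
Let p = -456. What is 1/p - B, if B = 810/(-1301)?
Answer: 368059/593256 ≈ 0.62041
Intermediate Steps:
B = -810/1301 (B = 810*(-1/1301) = -810/1301 ≈ -0.62260)
1/p - B = 1/(-456) - 1*(-810/1301) = -1/456 + 810/1301 = 368059/593256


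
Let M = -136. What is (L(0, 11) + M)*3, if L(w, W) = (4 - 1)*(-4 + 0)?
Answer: -444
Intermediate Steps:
L(w, W) = -12 (L(w, W) = 3*(-4) = -12)
(L(0, 11) + M)*3 = (-12 - 136)*3 = -148*3 = -444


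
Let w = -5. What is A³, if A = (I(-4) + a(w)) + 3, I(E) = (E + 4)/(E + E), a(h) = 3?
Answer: 216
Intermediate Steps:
I(E) = (4 + E)/(2*E) (I(E) = (4 + E)/((2*E)) = (4 + E)*(1/(2*E)) = (4 + E)/(2*E))
A = 6 (A = ((½)*(4 - 4)/(-4) + 3) + 3 = ((½)*(-¼)*0 + 3) + 3 = (0 + 3) + 3 = 3 + 3 = 6)
A³ = 6³ = 216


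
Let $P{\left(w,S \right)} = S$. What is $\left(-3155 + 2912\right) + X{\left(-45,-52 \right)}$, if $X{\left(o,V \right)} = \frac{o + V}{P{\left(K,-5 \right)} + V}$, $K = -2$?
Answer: $- \frac{13754}{57} \approx -241.3$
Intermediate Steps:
$X{\left(o,V \right)} = \frac{V + o}{-5 + V}$ ($X{\left(o,V \right)} = \frac{o + V}{-5 + V} = \frac{V + o}{-5 + V}$)
$\left(-3155 + 2912\right) + X{\left(-45,-52 \right)} = \left(-3155 + 2912\right) + \frac{-52 - 45}{-5 - 52} = -243 + \frac{1}{-57} \left(-97\right) = -243 - - \frac{97}{57} = -243 + \frac{97}{57} = - \frac{13754}{57}$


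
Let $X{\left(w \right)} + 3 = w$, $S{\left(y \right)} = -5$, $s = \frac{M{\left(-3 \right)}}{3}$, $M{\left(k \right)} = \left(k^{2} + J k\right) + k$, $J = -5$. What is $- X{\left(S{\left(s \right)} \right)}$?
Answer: $8$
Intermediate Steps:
$M{\left(k \right)} = k^{2} - 4 k$ ($M{\left(k \right)} = \left(k^{2} - 5 k\right) + k = k^{2} - 4 k$)
$s = 7$ ($s = \frac{\left(-3\right) \left(-4 - 3\right)}{3} = \left(-3\right) \left(-7\right) \frac{1}{3} = 21 \cdot \frac{1}{3} = 7$)
$X{\left(w \right)} = -3 + w$
$- X{\left(S{\left(s \right)} \right)} = - (-3 - 5) = \left(-1\right) \left(-8\right) = 8$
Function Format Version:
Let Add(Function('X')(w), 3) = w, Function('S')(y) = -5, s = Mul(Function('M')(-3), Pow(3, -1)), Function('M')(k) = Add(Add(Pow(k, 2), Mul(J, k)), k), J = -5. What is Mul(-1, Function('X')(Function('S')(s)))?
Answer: 8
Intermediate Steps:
Function('M')(k) = Add(Pow(k, 2), Mul(-4, k)) (Function('M')(k) = Add(Add(Pow(k, 2), Mul(-5, k)), k) = Add(Pow(k, 2), Mul(-4, k)))
s = 7 (s = Mul(Mul(-3, Add(-4, -3)), Pow(3, -1)) = Mul(Mul(-3, -7), Rational(1, 3)) = Mul(21, Rational(1, 3)) = 7)
Function('X')(w) = Add(-3, w)
Mul(-1, Function('X')(Function('S')(s))) = Mul(-1, Add(-3, -5)) = Mul(-1, -8) = 8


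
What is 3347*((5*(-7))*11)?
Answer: -1288595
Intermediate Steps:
3347*((5*(-7))*11) = 3347*(-35*11) = 3347*(-385) = -1288595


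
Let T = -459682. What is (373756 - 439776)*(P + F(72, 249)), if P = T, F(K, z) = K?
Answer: 30343452200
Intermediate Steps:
P = -459682
(373756 - 439776)*(P + F(72, 249)) = (373756 - 439776)*(-459682 + 72) = -66020*(-459610) = 30343452200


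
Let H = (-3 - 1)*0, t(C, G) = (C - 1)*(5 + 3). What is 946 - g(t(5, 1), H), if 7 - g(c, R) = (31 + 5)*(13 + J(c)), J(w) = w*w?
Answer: 38271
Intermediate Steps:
J(w) = w²
t(C, G) = -8 + 8*C (t(C, G) = (-1 + C)*8 = -8 + 8*C)
H = 0 (H = -4*0 = 0)
g(c, R) = -461 - 36*c² (g(c, R) = 7 - (31 + 5)*(13 + c²) = 7 - 36*(13 + c²) = 7 - (468 + 36*c²) = 7 + (-468 - 36*c²) = -461 - 36*c²)
946 - g(t(5, 1), H) = 946 - (-461 - 36*(-8 + 8*5)²) = 946 - (-461 - 36*(-8 + 40)²) = 946 - (-461 - 36*32²) = 946 - (-461 - 36*1024) = 946 - (-461 - 36864) = 946 - 1*(-37325) = 946 + 37325 = 38271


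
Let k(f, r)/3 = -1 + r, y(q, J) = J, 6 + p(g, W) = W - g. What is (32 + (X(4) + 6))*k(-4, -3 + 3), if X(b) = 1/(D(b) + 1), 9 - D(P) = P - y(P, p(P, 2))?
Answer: -225/2 ≈ -112.50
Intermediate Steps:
p(g, W) = -6 + W - g (p(g, W) = -6 + (W - g) = -6 + W - g)
D(P) = 5 - 2*P (D(P) = 9 - (P - (-6 + 2 - P)) = 9 - (P - (-4 - P)) = 9 - (P + (4 + P)) = 9 - (4 + 2*P) = 9 + (-4 - 2*P) = 5 - 2*P)
X(b) = 1/(6 - 2*b) (X(b) = 1/((5 - 2*b) + 1) = 1/(6 - 2*b))
k(f, r) = -3 + 3*r (k(f, r) = 3*(-1 + r) = -3 + 3*r)
(32 + (X(4) + 6))*k(-4, -3 + 3) = (32 + (-1/(-6 + 2*4) + 6))*(-3 + 3*(-3 + 3)) = (32 + (-1/(-6 + 8) + 6))*(-3 + 3*0) = (32 + (-1/2 + 6))*(-3 + 0) = (32 + (-1*1/2 + 6))*(-3) = (32 + (-1/2 + 6))*(-3) = (32 + 11/2)*(-3) = (75/2)*(-3) = -225/2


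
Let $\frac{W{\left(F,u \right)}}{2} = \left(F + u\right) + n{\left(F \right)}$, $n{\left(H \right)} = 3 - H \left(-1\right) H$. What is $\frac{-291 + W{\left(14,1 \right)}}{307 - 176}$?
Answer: $\frac{137}{131} \approx 1.0458$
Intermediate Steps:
$n{\left(H \right)} = 3 + H^{2}$ ($n{\left(H \right)} = 3 - - H H = 3 - - H^{2} = 3 + H^{2}$)
$W{\left(F,u \right)} = 6 + 2 F + 2 u + 2 F^{2}$ ($W{\left(F,u \right)} = 2 \left(\left(F + u\right) + \left(3 + F^{2}\right)\right) = 2 \left(3 + F + u + F^{2}\right) = 6 + 2 F + 2 u + 2 F^{2}$)
$\frac{-291 + W{\left(14,1 \right)}}{307 - 176} = \frac{-291 + \left(6 + 2 \cdot 14 + 2 \cdot 1 + 2 \cdot 14^{2}\right)}{307 - 176} = \frac{-291 + \left(6 + 28 + 2 + 2 \cdot 196\right)}{131} = \left(-291 + \left(6 + 28 + 2 + 392\right)\right) \frac{1}{131} = \left(-291 + 428\right) \frac{1}{131} = 137 \cdot \frac{1}{131} = \frac{137}{131}$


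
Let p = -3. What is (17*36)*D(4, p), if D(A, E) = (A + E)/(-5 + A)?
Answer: -612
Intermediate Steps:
D(A, E) = (A + E)/(-5 + A)
(17*36)*D(4, p) = (17*36)*((4 - 3)/(-5 + 4)) = 612*(1/(-1)) = 612*(-1*1) = 612*(-1) = -612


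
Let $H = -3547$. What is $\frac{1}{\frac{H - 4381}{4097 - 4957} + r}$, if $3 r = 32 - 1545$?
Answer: $- \frac{645}{319349} \approx -0.0020197$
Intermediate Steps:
$r = - \frac{1513}{3}$ ($r = \frac{32 - 1545}{3} = \frac{1}{3} \left(-1513\right) = - \frac{1513}{3} \approx -504.33$)
$\frac{1}{\frac{H - 4381}{4097 - 4957} + r} = \frac{1}{\frac{-3547 - 4381}{4097 - 4957} - \frac{1513}{3}} = \frac{1}{- \frac{7928}{-860} - \frac{1513}{3}} = \frac{1}{\left(-7928\right) \left(- \frac{1}{860}\right) - \frac{1513}{3}} = \frac{1}{\frac{1982}{215} - \frac{1513}{3}} = \frac{1}{- \frac{319349}{645}} = - \frac{645}{319349}$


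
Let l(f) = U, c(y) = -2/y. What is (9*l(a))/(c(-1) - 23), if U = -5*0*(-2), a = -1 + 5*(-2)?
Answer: 0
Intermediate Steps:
a = -11 (a = -1 - 10 = -11)
U = 0 (U = 0*(-2) = 0)
l(f) = 0
(9*l(a))/(c(-1) - 23) = (9*0)/(-2/(-1) - 23) = 0/(-2*(-1) - 23) = 0/(2 - 23) = 0/(-21) = 0*(-1/21) = 0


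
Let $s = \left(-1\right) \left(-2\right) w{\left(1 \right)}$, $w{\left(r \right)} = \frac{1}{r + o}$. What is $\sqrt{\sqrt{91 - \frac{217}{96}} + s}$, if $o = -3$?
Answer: $\frac{\sqrt{-144 + 6 \sqrt{51114}}}{12} \approx 2.9018$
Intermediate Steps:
$w{\left(r \right)} = \frac{1}{-3 + r}$ ($w{\left(r \right)} = \frac{1}{r - 3} = \frac{1}{-3 + r}$)
$s = -1$ ($s = \frac{\left(-1\right) \left(-2\right)}{-3 + 1} = \frac{2}{-2} = 2 \left(- \frac{1}{2}\right) = -1$)
$\sqrt{\sqrt{91 - \frac{217}{96}} + s} = \sqrt{\sqrt{91 - \frac{217}{96}} - 1} = \sqrt{\sqrt{\frac{8519}{96}} - 1} = \sqrt{\frac{\sqrt{51114}}{24} - 1} = \sqrt{-1 + \frac{\sqrt{51114}}{24}}$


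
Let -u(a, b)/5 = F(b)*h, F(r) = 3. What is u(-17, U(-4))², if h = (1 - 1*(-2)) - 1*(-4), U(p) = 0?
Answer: 11025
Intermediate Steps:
h = 7 (h = (1 + 2) + 4 = 3 + 4 = 7)
u(a, b) = -105 (u(a, b) = -15*7 = -5*21 = -105)
u(-17, U(-4))² = (-105)² = 11025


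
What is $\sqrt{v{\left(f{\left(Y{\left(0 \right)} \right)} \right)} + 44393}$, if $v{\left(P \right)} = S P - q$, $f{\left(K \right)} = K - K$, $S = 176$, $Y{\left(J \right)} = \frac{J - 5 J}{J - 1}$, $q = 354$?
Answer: $\sqrt{44039} \approx 209.85$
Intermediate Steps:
$Y{\left(J \right)} = - \frac{4 J}{-1 + J}$ ($Y{\left(J \right)} = \frac{\left(-4\right) J}{-1 + J} = - \frac{4 J}{-1 + J}$)
$f{\left(K \right)} = 0$
$v{\left(P \right)} = -354 + 176 P$ ($v{\left(P \right)} = 176 P - 354 = -354 + 176 P$)
$\sqrt{v{\left(f{\left(Y{\left(0 \right)} \right)} \right)} + 44393} = \sqrt{\left(-354 + 176 \cdot 0\right) + 44393} = \sqrt{\left(-354 + 0\right) + 44393} = \sqrt{-354 + 44393} = \sqrt{44039}$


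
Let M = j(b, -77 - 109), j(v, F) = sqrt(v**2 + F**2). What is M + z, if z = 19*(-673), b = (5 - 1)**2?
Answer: -12787 + 2*sqrt(8713) ≈ -12600.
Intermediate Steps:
b = 16 (b = 4**2 = 16)
z = -12787
j(v, F) = sqrt(F**2 + v**2)
M = 2*sqrt(8713) (M = sqrt((-77 - 109)**2 + 16**2) = sqrt((-186)**2 + 256) = sqrt(34596 + 256) = sqrt(34852) = 2*sqrt(8713) ≈ 186.69)
M + z = 2*sqrt(8713) - 12787 = -12787 + 2*sqrt(8713)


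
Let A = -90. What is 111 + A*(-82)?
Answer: 7491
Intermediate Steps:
111 + A*(-82) = 111 - 90*(-82) = 111 + 7380 = 7491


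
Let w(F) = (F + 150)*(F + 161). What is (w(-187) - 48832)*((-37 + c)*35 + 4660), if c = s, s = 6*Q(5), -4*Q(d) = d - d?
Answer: -161082550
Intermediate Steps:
Q(d) = 0 (Q(d) = -(d - d)/4 = -1/4*0 = 0)
s = 0 (s = 6*0 = 0)
w(F) = (150 + F)*(161 + F)
c = 0
(w(-187) - 48832)*((-37 + c)*35 + 4660) = ((24150 + (-187)**2 + 311*(-187)) - 48832)*((-37 + 0)*35 + 4660) = ((24150 + 34969 - 58157) - 48832)*(-37*35 + 4660) = (962 - 48832)*(-1295 + 4660) = -47870*3365 = -161082550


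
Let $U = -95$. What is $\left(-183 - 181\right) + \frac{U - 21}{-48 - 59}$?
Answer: $- \frac{38832}{107} \approx -362.92$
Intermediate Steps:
$\left(-183 - 181\right) + \frac{U - 21}{-48 - 59} = \left(-183 - 181\right) + \frac{-95 - 21}{-48 - 59} = -364 - \frac{116}{-107} = -364 - - \frac{116}{107} = -364 + \frac{116}{107} = - \frac{38832}{107}$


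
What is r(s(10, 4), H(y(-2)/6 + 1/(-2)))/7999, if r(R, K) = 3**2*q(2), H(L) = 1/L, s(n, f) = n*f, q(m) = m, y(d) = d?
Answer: 18/7999 ≈ 0.0022503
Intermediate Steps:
s(n, f) = f*n
r(R, K) = 18 (r(R, K) = 3**2*2 = 9*2 = 18)
r(s(10, 4), H(y(-2)/6 + 1/(-2)))/7999 = 18/7999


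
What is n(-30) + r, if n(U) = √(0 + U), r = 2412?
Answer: 2412 + I*√30 ≈ 2412.0 + 5.4772*I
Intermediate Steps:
n(U) = √U
n(-30) + r = √(-30) + 2412 = I*√30 + 2412 = 2412 + I*√30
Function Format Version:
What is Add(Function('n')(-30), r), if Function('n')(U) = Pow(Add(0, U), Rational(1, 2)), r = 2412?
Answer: Add(2412, Mul(I, Pow(30, Rational(1, 2)))) ≈ Add(2412.0, Mul(5.4772, I))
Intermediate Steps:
Function('n')(U) = Pow(U, Rational(1, 2))
Add(Function('n')(-30), r) = Add(Pow(-30, Rational(1, 2)), 2412) = Add(Mul(I, Pow(30, Rational(1, 2))), 2412) = Add(2412, Mul(I, Pow(30, Rational(1, 2))))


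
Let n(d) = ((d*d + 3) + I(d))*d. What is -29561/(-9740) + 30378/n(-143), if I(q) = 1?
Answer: 86163510299/28487347460 ≈ 3.0246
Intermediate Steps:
n(d) = d*(4 + d**2) (n(d) = ((d*d + 3) + 1)*d = ((d**2 + 3) + 1)*d = ((3 + d**2) + 1)*d = (4 + d**2)*d = d*(4 + d**2))
-29561/(-9740) + 30378/n(-143) = -29561/(-9740) + 30378/((-143*(4 + (-143)**2))) = -29561*(-1/9740) + 30378/((-143*(4 + 20449))) = 29561/9740 + 30378/((-143*20453)) = 29561/9740 + 30378/(-2924779) = 29561/9740 + 30378*(-1/2924779) = 29561/9740 - 30378/2924779 = 86163510299/28487347460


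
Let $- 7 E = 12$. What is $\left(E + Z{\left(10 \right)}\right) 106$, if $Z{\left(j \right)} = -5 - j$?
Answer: $- \frac{12402}{7} \approx -1771.7$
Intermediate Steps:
$E = - \frac{12}{7}$ ($E = \left(- \frac{1}{7}\right) 12 = - \frac{12}{7} \approx -1.7143$)
$\left(E + Z{\left(10 \right)}\right) 106 = \left(- \frac{12}{7} - 15\right) 106 = \left(- \frac{117}{7}\right) 106 = - \frac{12402}{7}$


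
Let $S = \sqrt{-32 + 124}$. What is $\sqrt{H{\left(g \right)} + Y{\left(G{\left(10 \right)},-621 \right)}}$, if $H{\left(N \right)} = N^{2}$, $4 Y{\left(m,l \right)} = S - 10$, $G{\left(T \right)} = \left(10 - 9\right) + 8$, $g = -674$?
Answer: $\frac{\sqrt{1817094 + 2 \sqrt{23}}}{2} \approx 674.0$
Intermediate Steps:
$S = 2 \sqrt{23}$ ($S = \sqrt{92} = 2 \sqrt{23} \approx 9.5917$)
$G{\left(T \right)} = 9$ ($G{\left(T \right)} = 1 + 8 = 9$)
$Y{\left(m,l \right)} = - \frac{5}{2} + \frac{\sqrt{23}}{2}$ ($Y{\left(m,l \right)} = \frac{2 \sqrt{23} - 10}{4} = \frac{-10 + 2 \sqrt{23}}{4} = - \frac{5}{2} + \frac{\sqrt{23}}{2}$)
$\sqrt{H{\left(g \right)} + Y{\left(G{\left(10 \right)},-621 \right)}} = \sqrt{\left(-674\right)^{2} - \left(\frac{5}{2} - \frac{\sqrt{23}}{2}\right)} = \sqrt{454276 - \left(\frac{5}{2} - \frac{\sqrt{23}}{2}\right)} = \sqrt{\frac{908547}{2} + \frac{\sqrt{23}}{2}}$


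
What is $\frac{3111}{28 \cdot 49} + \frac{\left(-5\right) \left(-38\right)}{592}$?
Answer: $\frac{262799}{101528} \approx 2.5884$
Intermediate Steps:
$\frac{3111}{28 \cdot 49} + \frac{\left(-5\right) \left(-38\right)}{592} = \frac{3111}{1372} + 190 \cdot \frac{1}{592} = 3111 \cdot \frac{1}{1372} + \frac{95}{296} = \frac{3111}{1372} + \frac{95}{296} = \frac{262799}{101528}$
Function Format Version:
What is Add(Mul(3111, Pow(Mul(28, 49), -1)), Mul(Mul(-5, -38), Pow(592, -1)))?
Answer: Rational(262799, 101528) ≈ 2.5884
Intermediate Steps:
Add(Mul(3111, Pow(Mul(28, 49), -1)), Mul(Mul(-5, -38), Pow(592, -1))) = Add(Mul(3111, Pow(1372, -1)), Mul(190, Rational(1, 592))) = Add(Mul(3111, Rational(1, 1372)), Rational(95, 296)) = Add(Rational(3111, 1372), Rational(95, 296)) = Rational(262799, 101528)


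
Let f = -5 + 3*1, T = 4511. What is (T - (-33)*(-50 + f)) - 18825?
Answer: -16030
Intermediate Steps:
f = -2 (f = -5 + 3 = -2)
(T - (-33)*(-50 + f)) - 18825 = (4511 - (-33)*(-50 - 2)) - 18825 = (4511 - (-33)*(-52)) - 18825 = (4511 - 1*1716) - 18825 = (4511 - 1716) - 18825 = 2795 - 18825 = -16030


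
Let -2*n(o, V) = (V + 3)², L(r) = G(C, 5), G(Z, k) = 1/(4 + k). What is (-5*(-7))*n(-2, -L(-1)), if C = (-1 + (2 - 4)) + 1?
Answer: -11830/81 ≈ -146.05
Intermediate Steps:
C = -2 (C = (-1 - 2) + 1 = -3 + 1 = -2)
L(r) = ⅑ (L(r) = 1/(4 + 5) = 1/9 = ⅑)
n(o, V) = -(3 + V)²/2 (n(o, V) = -(V + 3)²/2 = -(3 + V)²/2)
(-5*(-7))*n(-2, -L(-1)) = (-5*(-7))*(-(3 - 1*⅑)²/2) = 35*(-(3 - ⅑)²/2) = 35*(-(26/9)²/2) = 35*(-½*676/81) = 35*(-338/81) = -11830/81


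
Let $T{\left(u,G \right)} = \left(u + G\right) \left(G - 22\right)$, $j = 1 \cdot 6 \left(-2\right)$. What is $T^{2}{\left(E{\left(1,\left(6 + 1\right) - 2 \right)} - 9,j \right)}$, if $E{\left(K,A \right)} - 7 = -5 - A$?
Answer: $665856$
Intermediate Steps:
$j = -12$ ($j = 6 \left(-2\right) = -12$)
$E{\left(K,A \right)} = 2 - A$ ($E{\left(K,A \right)} = 7 - \left(5 + A\right) = 2 - A$)
$T{\left(u,G \right)} = \left(-22 + G\right) \left(G + u\right)$ ($T{\left(u,G \right)} = \left(G + u\right) \left(-22 + G\right) = \left(-22 + G\right) \left(G + u\right)$)
$T^{2}{\left(E{\left(1,\left(6 + 1\right) - 2 \right)} - 9,j \right)} = \left(\left(-12\right)^{2} - -264 - 22 \left(\left(2 - \left(\left(6 + 1\right) - 2\right)\right) - 9\right) - 12 \left(\left(2 - \left(\left(6 + 1\right) - 2\right)\right) - 9\right)\right)^{2} = \left(144 + 264 - 22 \left(\left(2 - \left(7 - 2\right)\right) - 9\right) - 12 \left(\left(2 - \left(7 - 2\right)\right) - 9\right)\right)^{2} = \left(144 + 264 - 22 \left(\left(2 - 5\right) - 9\right) - 12 \left(\left(2 - 5\right) - 9\right)\right)^{2} = \left(144 + 264 - 22 \left(-3 - 9\right) - 12 \left(-3 - 9\right)\right)^{2} = \left(144 + 264 - -264 - -144\right)^{2} = \left(144 + 264 + 264 + 144\right)^{2} = 816^{2} = 665856$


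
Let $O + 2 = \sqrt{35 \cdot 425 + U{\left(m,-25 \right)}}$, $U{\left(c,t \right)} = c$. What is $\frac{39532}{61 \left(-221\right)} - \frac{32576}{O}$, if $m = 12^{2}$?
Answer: $- \frac{113222084}{15570555} - \frac{32576 \sqrt{15019}}{15015} \approx -273.16$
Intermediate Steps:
$m = 144$
$O = -2 + \sqrt{15019}$ ($O = -2 + \sqrt{35 \cdot 425 + 144} = -2 + \sqrt{14875 + 144} = -2 + \sqrt{15019} \approx 120.55$)
$\frac{39532}{61 \left(-221\right)} - \frac{32576}{O} = \frac{39532}{61 \left(-221\right)} - \frac{32576}{-2 + \sqrt{15019}} = \frac{39532}{-13481} - \frac{32576}{-2 + \sqrt{15019}} = 39532 \left(- \frac{1}{13481}\right) - \frac{32576}{-2 + \sqrt{15019}} = - \frac{39532}{13481} - \frac{32576}{-2 + \sqrt{15019}}$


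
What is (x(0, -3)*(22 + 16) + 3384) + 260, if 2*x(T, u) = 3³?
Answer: 4157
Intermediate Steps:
x(T, u) = 27/2 (x(T, u) = (½)*3³ = (½)*27 = 27/2)
(x(0, -3)*(22 + 16) + 3384) + 260 = (27*(22 + 16)/2 + 3384) + 260 = ((27/2)*38 + 3384) + 260 = (513 + 3384) + 260 = 3897 + 260 = 4157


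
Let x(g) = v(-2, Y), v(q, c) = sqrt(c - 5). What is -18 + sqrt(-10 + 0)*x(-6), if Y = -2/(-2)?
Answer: -18 - 2*sqrt(10) ≈ -24.325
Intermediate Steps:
Y = 1 (Y = -2*(-1/2) = 1)
v(q, c) = sqrt(-5 + c)
x(g) = 2*I (x(g) = sqrt(-5 + 1) = sqrt(-4) = 2*I)
-18 + sqrt(-10 + 0)*x(-6) = -18 + sqrt(-10 + 0)*(2*I) = -18 + sqrt(-10)*(2*I) = -18 + (I*sqrt(10))*(2*I) = -18 - 2*sqrt(10)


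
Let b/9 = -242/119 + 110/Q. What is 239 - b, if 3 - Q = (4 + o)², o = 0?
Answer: 515857/1547 ≈ 333.46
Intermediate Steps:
Q = -13 (Q = 3 - (4 + 0)² = 3 - 1*4² = 3 - 1*16 = 3 - 16 = -13)
b = -146124/1547 (b = 9*(-242/119 + 110/(-13)) = 9*(-242*1/119 + 110*(-1/13)) = 9*(-242/119 - 110/13) = 9*(-16236/1547) = -146124/1547 ≈ -94.456)
239 - b = 239 - 1*(-146124/1547) = 239 + 146124/1547 = 515857/1547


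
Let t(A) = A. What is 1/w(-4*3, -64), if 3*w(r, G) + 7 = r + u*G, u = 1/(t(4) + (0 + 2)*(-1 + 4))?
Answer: -15/127 ≈ -0.11811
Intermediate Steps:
u = ⅒ (u = 1/(4 + (0 + 2)*(-1 + 4)) = 1/(4 + 2*3) = 1/(4 + 6) = 1/10 = ⅒ ≈ 0.10000)
w(r, G) = -7/3 + r/3 + G/30 (w(r, G) = -7/3 + (r + G/10)/3 = -7/3 + (r/3 + G/30) = -7/3 + r/3 + G/30)
1/w(-4*3, -64) = 1/(-7/3 + (-4*3)/3 + (1/30)*(-64)) = 1/(-7/3 + (⅓)*(-12) - 32/15) = 1/(-7/3 - 4 - 32/15) = 1/(-127/15) = -15/127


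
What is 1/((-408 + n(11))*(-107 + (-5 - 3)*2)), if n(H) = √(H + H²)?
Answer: 34/1704903 + √33/10229418 ≈ 2.0504e-5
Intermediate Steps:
1/((-408 + n(11))*(-107 + (-5 - 3)*2)) = 1/((-408 + √(11*(1 + 11)))*(-107 + (-5 - 3)*2)) = 1/((-408 + √(11*12))*(-107 - 8*2)) = 1/((-408 + √132)*(-107 - 16)) = 1/((-408 + 2*√33)*(-123)) = 1/(50184 - 246*√33)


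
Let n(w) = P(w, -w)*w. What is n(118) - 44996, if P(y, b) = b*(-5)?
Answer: 24624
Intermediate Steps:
P(y, b) = -5*b
n(w) = 5*w**2 (n(w) = (-(-5)*w)*w = (5*w)*w = 5*w**2)
n(118) - 44996 = 5*118**2 - 44996 = 5*13924 - 44996 = 69620 - 44996 = 24624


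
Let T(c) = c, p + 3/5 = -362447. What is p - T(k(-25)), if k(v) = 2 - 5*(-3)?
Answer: -1812323/5 ≈ -3.6246e+5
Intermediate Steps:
p = -1812238/5 (p = -3/5 - 362447 = -1812238/5 ≈ -3.6245e+5)
k(v) = 17 (k(v) = 2 + 15 = 17)
p - T(k(-25)) = -1812238/5 - 1*17 = -1812238/5 - 17 = -1812323/5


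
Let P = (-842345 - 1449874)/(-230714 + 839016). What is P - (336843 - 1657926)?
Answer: 803615138847/608302 ≈ 1.3211e+6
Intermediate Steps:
P = -2292219/608302 ≈ -3.7682
P - (336843 - 1657926) = -2292219/608302 - (336843 - 1657926) = -2292219/608302 - 1*(-1321083) = -2292219/608302 + 1321083 = 803615138847/608302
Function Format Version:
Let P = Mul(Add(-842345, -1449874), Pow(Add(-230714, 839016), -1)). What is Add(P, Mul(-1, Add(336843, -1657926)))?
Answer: Rational(803615138847, 608302) ≈ 1.3211e+6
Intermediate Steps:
P = Rational(-2292219, 608302) (P = Mul(-2292219, Pow(608302, -1)) = Mul(-2292219, Rational(1, 608302)) = Rational(-2292219, 608302) ≈ -3.7682)
Add(P, Mul(-1, Add(336843, -1657926))) = Add(Rational(-2292219, 608302), Mul(-1, Add(336843, -1657926))) = Add(Rational(-2292219, 608302), Mul(-1, -1321083)) = Add(Rational(-2292219, 608302), 1321083) = Rational(803615138847, 608302)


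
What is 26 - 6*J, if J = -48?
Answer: 314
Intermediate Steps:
26 - 6*J = 26 - 6*(-48) = 26 + 288 = 314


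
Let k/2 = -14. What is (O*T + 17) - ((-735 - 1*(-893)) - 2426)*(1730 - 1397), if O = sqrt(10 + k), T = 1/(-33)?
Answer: 755261 - I*sqrt(2)/11 ≈ 7.5526e+5 - 0.12856*I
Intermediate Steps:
T = -1/33 ≈ -0.030303
k = -28 (k = 2*(-14) = -28)
O = 3*I*sqrt(2) (O = sqrt(10 - 28) = sqrt(-18) = 3*I*sqrt(2) ≈ 4.2426*I)
(O*T + 17) - ((-735 - 1*(-893)) - 2426)*(1730 - 1397) = ((3*I*sqrt(2))*(-1/33) + 17) - ((-735 - 1*(-893)) - 2426)*(1730 - 1397) = (-I*sqrt(2)/11 + 17) - ((-735 + 893) - 2426)*333 = (17 - I*sqrt(2)/11) - (158 - 2426)*333 = (17 - I*sqrt(2)/11) - (-2268)*333 = (17 - I*sqrt(2)/11) - 1*(-755244) = (17 - I*sqrt(2)/11) + 755244 = 755261 - I*sqrt(2)/11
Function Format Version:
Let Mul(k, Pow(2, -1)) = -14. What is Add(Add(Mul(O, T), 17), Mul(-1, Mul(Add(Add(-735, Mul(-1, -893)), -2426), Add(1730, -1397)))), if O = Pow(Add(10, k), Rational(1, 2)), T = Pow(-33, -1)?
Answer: Add(755261, Mul(Rational(-1, 11), I, Pow(2, Rational(1, 2)))) ≈ Add(7.5526e+5, Mul(-0.12856, I))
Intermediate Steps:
T = Rational(-1, 33) ≈ -0.030303
k = -28 (k = Mul(2, -14) = -28)
O = Mul(3, I, Pow(2, Rational(1, 2))) (O = Pow(Add(10, -28), Rational(1, 2)) = Pow(-18, Rational(1, 2)) = Mul(3, I, Pow(2, Rational(1, 2))) ≈ Mul(4.2426, I))
Add(Add(Mul(O, T), 17), Mul(-1, Mul(Add(Add(-735, Mul(-1, -893)), -2426), Add(1730, -1397)))) = Add(Add(Mul(Mul(3, I, Pow(2, Rational(1, 2))), Rational(-1, 33)), 17), Mul(-1, Mul(Add(Add(-735, Mul(-1, -893)), -2426), Add(1730, -1397)))) = Add(Add(Mul(Rational(-1, 11), I, Pow(2, Rational(1, 2))), 17), Mul(-1, Mul(Add(Add(-735, 893), -2426), 333))) = Add(Add(17, Mul(Rational(-1, 11), I, Pow(2, Rational(1, 2)))), Mul(-1, Mul(Add(158, -2426), 333))) = Add(Add(17, Mul(Rational(-1, 11), I, Pow(2, Rational(1, 2)))), Mul(-1, Mul(-2268, 333))) = Add(Add(17, Mul(Rational(-1, 11), I, Pow(2, Rational(1, 2)))), Mul(-1, -755244)) = Add(Add(17, Mul(Rational(-1, 11), I, Pow(2, Rational(1, 2)))), 755244) = Add(755261, Mul(Rational(-1, 11), I, Pow(2, Rational(1, 2))))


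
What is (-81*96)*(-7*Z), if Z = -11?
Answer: -598752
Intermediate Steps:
(-81*96)*(-7*Z) = (-81*96)*(-7*(-11)) = -7776*77 = -598752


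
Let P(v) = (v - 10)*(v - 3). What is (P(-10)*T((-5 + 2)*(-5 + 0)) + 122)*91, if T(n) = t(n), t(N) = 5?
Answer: 129402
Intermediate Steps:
P(v) = (-10 + v)*(-3 + v)
T(n) = 5
(P(-10)*T((-5 + 2)*(-5 + 0)) + 122)*91 = ((30 + (-10)² - 13*(-10))*5 + 122)*91 = ((30 + 100 + 130)*5 + 122)*91 = (260*5 + 122)*91 = (1300 + 122)*91 = 1422*91 = 129402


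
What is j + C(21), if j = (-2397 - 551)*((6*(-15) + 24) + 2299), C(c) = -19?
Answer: -6582903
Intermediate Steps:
j = -6582884 (j = -2948*((-90 + 24) + 2299) = -2948*(-66 + 2299) = -2948*2233 = -6582884)
j + C(21) = -6582884 - 19 = -6582903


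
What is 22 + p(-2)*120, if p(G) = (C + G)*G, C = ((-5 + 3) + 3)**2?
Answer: 262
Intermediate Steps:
C = 1 (C = (-2 + 3)**2 = 1**2 = 1)
p(G) = G*(1 + G) (p(G) = (1 + G)*G = G*(1 + G))
22 + p(-2)*120 = 22 - 2*(1 - 2)*120 = 22 - 2*(-1)*120 = 22 + 2*120 = 22 + 240 = 262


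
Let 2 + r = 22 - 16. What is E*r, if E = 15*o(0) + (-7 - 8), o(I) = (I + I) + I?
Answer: -60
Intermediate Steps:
o(I) = 3*I (o(I) = 2*I + I = 3*I)
r = 4 (r = -2 + (22 - 16) = -2 + 6 = 4)
E = -15 (E = 15*(3*0) + (-7 - 8) = 15*0 - 15 = 0 - 15 = -15)
E*r = -15*4 = -60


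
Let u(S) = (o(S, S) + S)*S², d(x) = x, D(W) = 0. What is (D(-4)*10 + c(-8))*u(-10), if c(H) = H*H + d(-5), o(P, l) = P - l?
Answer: -59000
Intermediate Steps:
u(S) = S³ (u(S) = ((S - S) + S)*S² = (0 + S)*S² = S*S² = S³)
c(H) = -5 + H² (c(H) = H*H - 5 = H² - 5 = -5 + H²)
(D(-4)*10 + c(-8))*u(-10) = (0*10 + (-5 + (-8)²))*(-10)³ = (0 + (-5 + 64))*(-1000) = (0 + 59)*(-1000) = 59*(-1000) = -59000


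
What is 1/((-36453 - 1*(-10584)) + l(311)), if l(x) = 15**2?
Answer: -1/25644 ≈ -3.8995e-5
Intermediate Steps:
l(x) = 225
1/((-36453 - 1*(-10584)) + l(311)) = 1/((-36453 - 1*(-10584)) + 225) = 1/((-36453 + 10584) + 225) = 1/(-25869 + 225) = 1/(-25644) = -1/25644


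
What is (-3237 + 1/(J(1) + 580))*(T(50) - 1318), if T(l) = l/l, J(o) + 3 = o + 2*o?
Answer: 2472613503/580 ≈ 4.2631e+6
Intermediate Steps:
J(o) = -3 + 3*o (J(o) = -3 + (o + 2*o) = -3 + 3*o)
T(l) = 1
(-3237 + 1/(J(1) + 580))*(T(50) - 1318) = (-3237 + 1/((-3 + 3*1) + 580))*(1 - 1318) = (-3237 + 1/((-3 + 3) + 580))*(-1317) = (-3237 + 1/(0 + 580))*(-1317) = (-3237 + 1/580)*(-1317) = -1877459/580*(-1317) = 2472613503/580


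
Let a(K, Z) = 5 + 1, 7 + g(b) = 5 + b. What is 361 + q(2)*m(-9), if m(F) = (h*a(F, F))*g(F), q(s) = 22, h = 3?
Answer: -3995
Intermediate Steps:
g(b) = -2 + b (g(b) = -7 + (5 + b) = -2 + b)
a(K, Z) = 6
m(F) = -36 + 18*F (m(F) = (3*6)*(-2 + F) = 18*(-2 + F) = -36 + 18*F)
361 + q(2)*m(-9) = 361 + 22*(-36 + 18*(-9)) = 361 + 22*(-36 - 162) = 361 + 22*(-198) = 361 - 4356 = -3995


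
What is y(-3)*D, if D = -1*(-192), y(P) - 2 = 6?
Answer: 1536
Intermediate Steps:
y(P) = 8 (y(P) = 2 + 6 = 8)
D = 192
y(-3)*D = 8*192 = 1536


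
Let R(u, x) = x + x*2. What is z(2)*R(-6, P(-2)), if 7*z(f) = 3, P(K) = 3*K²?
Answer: 108/7 ≈ 15.429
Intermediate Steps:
z(f) = 3/7 (z(f) = (⅐)*3 = 3/7)
R(u, x) = 3*x (R(u, x) = x + 2*x = 3*x)
z(2)*R(-6, P(-2)) = 3*(3*(3*(-2)²))/7 = 3*(3*(3*4))/7 = 3*(3*12)/7 = (3/7)*36 = 108/7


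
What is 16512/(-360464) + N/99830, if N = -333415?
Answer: -1522906219/449814014 ≈ -3.3856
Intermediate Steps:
16512/(-360464) + N/99830 = 16512/(-360464) - 333415/99830 = 16512*(-1/360464) - 333415*1/99830 = -1032/22529 - 66683/19966 = -1522906219/449814014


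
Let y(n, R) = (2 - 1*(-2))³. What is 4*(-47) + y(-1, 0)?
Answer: -124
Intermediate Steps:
y(n, R) = 64 (y(n, R) = (2 + 2)³ = 4³ = 64)
4*(-47) + y(-1, 0) = 4*(-47) + 64 = -188 + 64 = -124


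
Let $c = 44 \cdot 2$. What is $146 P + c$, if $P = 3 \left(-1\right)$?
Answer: $-350$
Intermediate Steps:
$P = -3$
$c = 88$
$146 P + c = 146 \left(-3\right) + 88 = -438 + 88 = -350$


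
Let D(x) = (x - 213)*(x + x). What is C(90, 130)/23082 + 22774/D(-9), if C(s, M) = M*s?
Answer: 47701889/7686306 ≈ 6.2061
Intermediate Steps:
D(x) = 2*x*(-213 + x) (D(x) = (-213 + x)*(2*x) = 2*x*(-213 + x))
C(90, 130)/23082 + 22774/D(-9) = (130*90)/23082 + 22774/((2*(-9)*(-213 - 9))) = 11700*(1/23082) + 22774/((2*(-9)*(-222))) = 1950/3847 + 22774/3996 = 1950/3847 + 22774*(1/3996) = 1950/3847 + 11387/1998 = 47701889/7686306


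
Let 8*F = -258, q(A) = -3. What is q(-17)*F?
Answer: 387/4 ≈ 96.750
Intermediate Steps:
F = -129/4 (F = (⅛)*(-258) = -129/4 ≈ -32.250)
q(-17)*F = -3*(-129/4) = 387/4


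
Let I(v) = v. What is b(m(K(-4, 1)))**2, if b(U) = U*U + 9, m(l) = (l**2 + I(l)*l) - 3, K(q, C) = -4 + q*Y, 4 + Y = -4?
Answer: 5998747186756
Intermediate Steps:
Y = -8 (Y = -4 - 4 = -8)
K(q, C) = -4 - 8*q (K(q, C) = -4 + q*(-8) = -4 - 8*q)
m(l) = -3 + 2*l**2 (m(l) = (l**2 + l*l) - 3 = (l**2 + l**2) - 3 = 2*l**2 - 3 = -3 + 2*l**2)
b(U) = 9 + U**2 (b(U) = U**2 + 9 = 9 + U**2)
b(m(K(-4, 1)))**2 = (9 + (-3 + 2*(-4 - 8*(-4))**2)**2)**2 = (9 + (-3 + 2*(-4 + 32)**2)**2)**2 = (9 + (-3 + 2*28**2)**2)**2 = (9 + (-3 + 2*784)**2)**2 = (9 + (-3 + 1568)**2)**2 = (9 + 1565**2)**2 = (9 + 2449225)**2 = 2449234**2 = 5998747186756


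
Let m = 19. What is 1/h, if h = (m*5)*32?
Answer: 1/3040 ≈ 0.00032895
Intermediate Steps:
h = 3040 (h = (19*5)*32 = 95*32 = 3040)
1/h = 1/3040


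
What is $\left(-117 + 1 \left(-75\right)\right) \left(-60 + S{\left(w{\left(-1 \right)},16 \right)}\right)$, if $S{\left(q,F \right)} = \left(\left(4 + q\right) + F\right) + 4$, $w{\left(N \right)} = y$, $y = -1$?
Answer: $7104$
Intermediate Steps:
$w{\left(N \right)} = -1$
$S{\left(q,F \right)} = 8 + F + q$ ($S{\left(q,F \right)} = \left(4 + F + q\right) + 4 = 8 + F + q$)
$\left(-117 + 1 \left(-75\right)\right) \left(-60 + S{\left(w{\left(-1 \right)},16 \right)}\right) = \left(-117 + 1 \left(-75\right)\right) \left(-60 + \left(8 + 16 - 1\right)\right) = \left(-117 - 75\right) \left(-60 + 23\right) = \left(-192\right) \left(-37\right) = 7104$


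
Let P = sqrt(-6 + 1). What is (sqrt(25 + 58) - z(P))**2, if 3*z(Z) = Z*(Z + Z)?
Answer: 847/9 + 20*sqrt(83)/3 ≈ 154.85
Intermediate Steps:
P = I*sqrt(5) (P = sqrt(-5) = I*sqrt(5) ≈ 2.2361*I)
z(Z) = 2*Z**2/3 (z(Z) = (Z*(Z + Z))/3 = (Z*(2*Z))/3 = (2*Z**2)/3 = 2*Z**2/3)
(sqrt(25 + 58) - z(P))**2 = (sqrt(25 + 58) - 2*(I*sqrt(5))**2/3)**2 = (sqrt(83) - 2*(-5)/3)**2 = (sqrt(83) - 1*(-10/3))**2 = (sqrt(83) + 10/3)**2 = (10/3 + sqrt(83))**2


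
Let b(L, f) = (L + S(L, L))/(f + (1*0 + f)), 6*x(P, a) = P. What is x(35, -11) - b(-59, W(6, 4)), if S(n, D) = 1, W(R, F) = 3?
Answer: 31/2 ≈ 15.500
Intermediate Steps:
x(P, a) = P/6
b(L, f) = (1 + L)/(2*f) (b(L, f) = (L + 1)/(f + (1*0 + f)) = (1 + L)/(f + (0 + f)) = (1 + L)/(f + f) = (1 + L)/((2*f)) = (1 + L)*(1/(2*f)) = (1 + L)/(2*f))
x(35, -11) - b(-59, W(6, 4)) = (⅙)*35 - (1 - 59)/(2*3) = 35/6 - (-58)/(2*3) = 35/6 - 1*(-29/3) = 35/6 + 29/3 = 31/2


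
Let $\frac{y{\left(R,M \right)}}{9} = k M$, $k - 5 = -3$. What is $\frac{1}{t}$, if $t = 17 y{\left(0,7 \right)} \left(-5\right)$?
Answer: $- \frac{1}{10710} \approx -9.3371 \cdot 10^{-5}$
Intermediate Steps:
$k = 2$ ($k = 5 - 3 = 2$)
$y{\left(R,M \right)} = 18 M$ ($y{\left(R,M \right)} = 9 \cdot 2 M = 18 M$)
$t = -10710$ ($t = 17 \cdot 18 \cdot 7 \left(-5\right) = 17 \cdot 126 \left(-5\right) = 2142 \left(-5\right) = -10710$)
$\frac{1}{t} = \frac{1}{-10710} = - \frac{1}{10710}$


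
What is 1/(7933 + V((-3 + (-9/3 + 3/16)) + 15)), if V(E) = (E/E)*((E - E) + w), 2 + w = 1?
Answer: 1/7932 ≈ 0.00012607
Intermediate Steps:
w = -1 (w = -2 + 1 = -1)
V(E) = -1 (V(E) = (E/E)*((E - E) - 1) = 1*(0 - 1) = 1*(-1) = -1)
1/(7933 + V((-3 + (-9/3 + 3/16)) + 15)) = 1/(7933 - 1) = 1/7932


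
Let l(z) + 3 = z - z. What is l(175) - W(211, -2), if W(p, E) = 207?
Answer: -210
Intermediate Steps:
l(z) = -3 (l(z) = -3 + (z - z) = -3 + 0 = -3)
l(175) - W(211, -2) = -3 - 1*207 = -3 - 207 = -210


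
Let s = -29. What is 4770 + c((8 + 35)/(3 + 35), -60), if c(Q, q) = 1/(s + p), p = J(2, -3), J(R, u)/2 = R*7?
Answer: 4769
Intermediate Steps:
J(R, u) = 14*R (J(R, u) = 2*(R*7) = 2*(7*R) = 14*R)
p = 28 (p = 14*2 = 28)
c(Q, q) = -1 (c(Q, q) = 1/(-29 + 28) = 1/(-1) = -1)
4770 + c((8 + 35)/(3 + 35), -60) = 4770 - 1 = 4769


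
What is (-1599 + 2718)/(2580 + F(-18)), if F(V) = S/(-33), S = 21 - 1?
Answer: 36927/85120 ≈ 0.43382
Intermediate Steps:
S = 20
F(V) = -20/33 (F(V) = 20/(-33) = 20*(-1/33) = -20/33)
(-1599 + 2718)/(2580 + F(-18)) = (-1599 + 2718)/(2580 - 20/33) = 1119/(85120/33) = 1119*(33/85120) = 36927/85120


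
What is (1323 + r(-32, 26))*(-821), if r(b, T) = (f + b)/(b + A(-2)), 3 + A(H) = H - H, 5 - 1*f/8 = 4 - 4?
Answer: -38009837/35 ≈ -1.0860e+6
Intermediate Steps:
f = 40 (f = 40 - 8*(4 - 4) = 40 - 8*0 = 40 + 0 = 40)
A(H) = -3 (A(H) = -3 + (H - H) = -3 + 0 = -3)
r(b, T) = (40 + b)/(-3 + b) (r(b, T) = (40 + b)/(b - 3) = (40 + b)/(-3 + b))
(1323 + r(-32, 26))*(-821) = (1323 + (40 - 32)/(-3 - 32))*(-821) = (1323 + 8/(-35))*(-821) = (1323 - 1/35*8)*(-821) = (1323 - 8/35)*(-821) = (46297/35)*(-821) = -38009837/35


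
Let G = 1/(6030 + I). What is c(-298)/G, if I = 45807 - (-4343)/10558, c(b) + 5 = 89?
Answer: 22986574338/5279 ≈ 4.3543e+6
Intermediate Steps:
c(b) = 84 (c(b) = -5 + 89 = 84)
I = 483634649/10558 (I = 45807 - (-4343)/10558 = 45807 - 1*(-4343/10558) = 45807 + 4343/10558 = 483634649/10558 ≈ 45807.)
G = 10558/547299389 (G = 1/(6030 + 483634649/10558) = 1/(547299389/10558) = 10558/547299389 ≈ 1.9291e-5)
c(-298)/G = 84/(10558/547299389) = 84*(547299389/10558) = 22986574338/5279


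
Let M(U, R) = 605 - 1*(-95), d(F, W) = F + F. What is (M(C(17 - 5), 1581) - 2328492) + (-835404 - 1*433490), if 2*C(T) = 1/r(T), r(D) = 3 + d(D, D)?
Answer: -3596686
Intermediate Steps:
d(F, W) = 2*F
r(D) = 3 + 2*D
C(T) = 1/(2*(3 + 2*T))
M(U, R) = 700 (M(U, R) = 605 + 95 = 700)
(M(C(17 - 5), 1581) - 2328492) + (-835404 - 1*433490) = (700 - 2328492) + (-835404 - 1*433490) = -2327792 + (-835404 - 433490) = -2327792 - 1268894 = -3596686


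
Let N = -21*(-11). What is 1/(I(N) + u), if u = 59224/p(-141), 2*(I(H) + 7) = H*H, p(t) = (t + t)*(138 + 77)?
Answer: 60630/1617155081 ≈ 3.7492e-5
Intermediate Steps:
N = 231
p(t) = 430*t (p(t) = (2*t)*215 = 430*t)
I(H) = -7 + H**2/2 (I(H) = -7 + (H*H)/2 = -7 + H**2/2)
u = -29612/30315 (u = 59224/((430*(-141))) = 59224/(-60630) = 59224*(-1/60630) = -29612/30315 ≈ -0.97681)
1/(I(N) + u) = 1/((-7 + (1/2)*231**2) - 29612/30315) = 1/((-7 + (1/2)*53361) - 29612/30315) = 1/((-7 + 53361/2) - 29612/30315) = 1/(53347/2 - 29612/30315) = 1/(1617155081/60630) = 60630/1617155081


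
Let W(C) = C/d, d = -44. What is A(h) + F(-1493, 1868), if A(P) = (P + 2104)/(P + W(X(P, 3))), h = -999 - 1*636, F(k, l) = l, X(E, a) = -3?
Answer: 134357680/71937 ≈ 1867.7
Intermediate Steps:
h = -1635 (h = -999 - 636 = -1635)
W(C) = -C/44 (W(C) = C/(-44) = C*(-1/44) = -C/44)
A(P) = (2104 + P)/(3/44 + P) (A(P) = (P + 2104)/(P - 1/44*(-3)) = (2104 + P)/(P + 3/44) = (2104 + P)/(3/44 + P))
A(h) + F(-1493, 1868) = 44*(2104 - 1635)/(3 + 44*(-1635)) + 1868 = 44*469/(3 - 71940) + 1868 = 44*469/(-71937) + 1868 = 44*(-1/71937)*469 + 1868 = -20636/71937 + 1868 = 134357680/71937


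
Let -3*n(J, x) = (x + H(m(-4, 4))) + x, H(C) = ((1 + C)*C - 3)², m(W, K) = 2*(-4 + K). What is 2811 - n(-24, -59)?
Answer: 8324/3 ≈ 2774.7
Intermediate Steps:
m(W, K) = -8 + 2*K
H(C) = (-3 + C*(1 + C))² (H(C) = (C*(1 + C) - 3)² = (-3 + C*(1 + C))²)
n(J, x) = -3 - 2*x/3 (n(J, x) = -((x + (-3 + (-8 + 2*4) + (-8 + 2*4)²)²) + x)/3 = -((x + (-3 + (-8 + 8) + (-8 + 8)²)²) + x)/3 = -((x + (-3 + 0 + 0²)²) + x)/3 = -((x + (-3 + 0 + 0)²) + x)/3 = -((x + (-3)²) + x)/3 = -((x + 9) + x)/3 = -((9 + x) + x)/3 = -(9 + 2*x)/3 = -3 - 2*x/3)
2811 - n(-24, -59) = 2811 - (-3 - ⅔*(-59)) = 2811 - (-3 + 118/3) = 2811 - 1*109/3 = 2811 - 109/3 = 8324/3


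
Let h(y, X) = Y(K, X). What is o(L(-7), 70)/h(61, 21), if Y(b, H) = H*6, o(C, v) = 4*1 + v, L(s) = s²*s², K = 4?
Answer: 37/63 ≈ 0.58730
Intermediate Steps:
L(s) = s⁴
o(C, v) = 4 + v
Y(b, H) = 6*H
h(y, X) = 6*X
o(L(-7), 70)/h(61, 21) = (4 + 70)/((6*21)) = 74/126 = 74*(1/126) = 37/63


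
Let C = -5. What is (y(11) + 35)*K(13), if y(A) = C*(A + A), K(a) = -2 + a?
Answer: -825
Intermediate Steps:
y(A) = -10*A (y(A) = -5*(A + A) = -10*A)
(y(11) + 35)*K(13) = (-10*11 + 35)*(-2 + 13) = (-110 + 35)*11 = -75*11 = -825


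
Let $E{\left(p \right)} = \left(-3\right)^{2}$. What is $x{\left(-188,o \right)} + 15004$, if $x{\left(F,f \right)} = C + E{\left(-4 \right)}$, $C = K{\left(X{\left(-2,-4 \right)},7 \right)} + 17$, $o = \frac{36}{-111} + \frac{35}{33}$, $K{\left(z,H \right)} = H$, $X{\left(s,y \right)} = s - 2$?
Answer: $15037$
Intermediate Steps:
$E{\left(p \right)} = 9$
$X{\left(s,y \right)} = -2 + s$
$o = \frac{899}{1221}$ ($o = 36 \left(- \frac{1}{111}\right) + 35 \cdot \frac{1}{33} = - \frac{12}{37} + \frac{35}{33} = \frac{899}{1221} \approx 0.73628$)
$C = 24$ ($C = 7 + 17 = 24$)
$x{\left(F,f \right)} = 33$ ($x{\left(F,f \right)} = 24 + 9 = 33$)
$x{\left(-188,o \right)} + 15004 = 33 + 15004 = 15037$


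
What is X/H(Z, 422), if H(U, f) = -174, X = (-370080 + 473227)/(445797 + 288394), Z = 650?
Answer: -103147/127749234 ≈ -0.00080742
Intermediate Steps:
X = 103147/734191 ≈ 0.14049
X/H(Z, 422) = (103147/734191)/(-174) = (103147/734191)*(-1/174) = -103147/127749234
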